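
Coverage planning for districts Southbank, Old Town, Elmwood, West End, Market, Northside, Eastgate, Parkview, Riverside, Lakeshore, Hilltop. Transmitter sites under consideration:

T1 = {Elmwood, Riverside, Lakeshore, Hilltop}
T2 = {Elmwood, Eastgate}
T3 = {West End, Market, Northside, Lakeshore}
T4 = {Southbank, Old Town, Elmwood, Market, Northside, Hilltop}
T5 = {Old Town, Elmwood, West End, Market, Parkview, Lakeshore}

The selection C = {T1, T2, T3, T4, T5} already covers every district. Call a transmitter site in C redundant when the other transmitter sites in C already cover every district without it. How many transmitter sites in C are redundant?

1

Drop T1: Riverside uncovered — not redundant.
Drop T2: Eastgate uncovered — not redundant.
Drop T3: the rest still cover every district — redundant.
Drop T4: Southbank uncovered — not redundant.
Drop T5: Parkview uncovered — not redundant.
1 redundant: T3.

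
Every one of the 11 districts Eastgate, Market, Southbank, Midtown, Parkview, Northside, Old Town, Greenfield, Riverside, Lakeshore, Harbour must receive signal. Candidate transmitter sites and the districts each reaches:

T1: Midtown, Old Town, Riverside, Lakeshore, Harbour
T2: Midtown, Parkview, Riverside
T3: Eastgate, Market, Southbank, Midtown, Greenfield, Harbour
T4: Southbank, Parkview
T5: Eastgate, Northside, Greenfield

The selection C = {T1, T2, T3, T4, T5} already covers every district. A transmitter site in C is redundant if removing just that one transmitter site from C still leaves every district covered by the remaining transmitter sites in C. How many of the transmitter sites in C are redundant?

2

Drop T1: Old Town, Lakeshore uncovered — not redundant.
Drop T2: the rest still cover every district — redundant.
Drop T3: Market uncovered — not redundant.
Drop T4: the rest still cover every district — redundant.
Drop T5: Northside uncovered — not redundant.
2 redundant: T2, T4.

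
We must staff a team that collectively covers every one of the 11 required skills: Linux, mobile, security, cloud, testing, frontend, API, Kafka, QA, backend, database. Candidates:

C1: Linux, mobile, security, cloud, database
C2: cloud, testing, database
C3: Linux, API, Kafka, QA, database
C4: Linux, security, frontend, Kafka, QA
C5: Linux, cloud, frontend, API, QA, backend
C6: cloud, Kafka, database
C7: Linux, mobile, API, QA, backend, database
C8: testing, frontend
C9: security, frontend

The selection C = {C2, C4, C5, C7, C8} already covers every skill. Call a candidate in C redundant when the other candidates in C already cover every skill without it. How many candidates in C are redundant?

Drop C2: the rest still cover every skill — redundant.
Drop C4: security, Kafka uncovered — not redundant.
Drop C5: the rest still cover every skill — redundant.
Drop C7: mobile uncovered — not redundant.
Drop C8: the rest still cover every skill — redundant.
3 redundant: C2, C5, C8.

3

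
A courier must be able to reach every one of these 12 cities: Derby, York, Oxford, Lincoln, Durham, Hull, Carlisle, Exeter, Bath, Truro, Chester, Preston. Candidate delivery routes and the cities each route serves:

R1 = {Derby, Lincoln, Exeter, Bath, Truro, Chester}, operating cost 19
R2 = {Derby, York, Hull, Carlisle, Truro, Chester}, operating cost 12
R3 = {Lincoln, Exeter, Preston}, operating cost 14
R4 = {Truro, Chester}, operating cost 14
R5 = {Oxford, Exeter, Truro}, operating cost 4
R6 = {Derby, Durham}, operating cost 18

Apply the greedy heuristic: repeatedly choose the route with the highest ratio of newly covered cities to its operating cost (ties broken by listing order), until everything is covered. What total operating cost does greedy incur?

Pick 1: R5 adds 3 new (Oxford, Exeter, Truro) at operating cost 4 (ratio 3/4).
Pick 2: R2 adds 5 new (Derby, York, Hull, Carlisle, Chester) at operating cost 12 (ratio 5/12).
Pick 3: R3 adds 2 new (Lincoln, Preston) at operating cost 14 (ratio 2/14).
Pick 4: R6 adds 1 new (Durham) at operating cost 18 (ratio 1/18).
Pick 5: R1 adds 1 new (Bath) at operating cost 19 (ratio 1/19).
Greedy total operating cost: 4 + 12 + 14 + 18 + 19 = 67.

67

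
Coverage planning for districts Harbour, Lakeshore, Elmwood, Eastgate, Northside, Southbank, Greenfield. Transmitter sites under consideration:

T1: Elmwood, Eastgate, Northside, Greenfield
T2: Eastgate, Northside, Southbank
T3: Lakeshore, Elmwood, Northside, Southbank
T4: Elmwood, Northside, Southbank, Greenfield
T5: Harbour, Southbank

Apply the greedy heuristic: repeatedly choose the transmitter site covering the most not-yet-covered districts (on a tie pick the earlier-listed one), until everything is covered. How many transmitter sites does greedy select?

3

Pick 1: T1 covers 4 new districts (Elmwood, Eastgate, Northside, Greenfield).
Pick 2: T3 covers 2 new districts (Lakeshore, Southbank).
Pick 3: T5 covers 1 new districts (Harbour).
Greedy uses 3 transmitter sites.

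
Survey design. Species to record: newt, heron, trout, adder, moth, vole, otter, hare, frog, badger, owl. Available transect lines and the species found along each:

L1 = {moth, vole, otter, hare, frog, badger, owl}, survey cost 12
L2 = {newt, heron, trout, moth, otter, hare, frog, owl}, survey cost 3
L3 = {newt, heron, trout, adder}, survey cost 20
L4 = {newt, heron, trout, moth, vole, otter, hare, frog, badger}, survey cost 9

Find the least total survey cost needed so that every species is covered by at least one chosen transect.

32

L1, L3 cover every species at survey cost 12 + 20 = 32.
Any cover uses at least 2 transects; among all covering selections none totals below 32.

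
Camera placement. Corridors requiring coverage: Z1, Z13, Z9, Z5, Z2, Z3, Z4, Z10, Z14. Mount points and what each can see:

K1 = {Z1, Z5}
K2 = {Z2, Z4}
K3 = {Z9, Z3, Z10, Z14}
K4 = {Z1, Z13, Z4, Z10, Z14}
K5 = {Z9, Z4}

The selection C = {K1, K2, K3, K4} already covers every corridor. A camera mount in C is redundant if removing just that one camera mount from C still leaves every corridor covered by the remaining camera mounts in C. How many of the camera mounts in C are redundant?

0

Drop K1: Z5 uncovered — not redundant.
Drop K2: Z2 uncovered — not redundant.
Drop K3: Z9, Z3 uncovered — not redundant.
Drop K4: Z13 uncovered — not redundant.
None of the camera mounts in C is redundant.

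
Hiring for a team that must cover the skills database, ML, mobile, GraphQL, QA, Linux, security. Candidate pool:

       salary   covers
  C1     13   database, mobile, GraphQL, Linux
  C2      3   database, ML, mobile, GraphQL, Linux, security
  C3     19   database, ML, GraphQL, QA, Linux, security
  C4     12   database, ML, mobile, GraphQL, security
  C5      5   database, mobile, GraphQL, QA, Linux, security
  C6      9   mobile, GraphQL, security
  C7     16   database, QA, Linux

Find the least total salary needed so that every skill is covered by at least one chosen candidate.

C2, C5 cover every skill at salary 3 + 5 = 8.
Any cover uses at least 2 candidates; among all covering selections none totals below 8.

8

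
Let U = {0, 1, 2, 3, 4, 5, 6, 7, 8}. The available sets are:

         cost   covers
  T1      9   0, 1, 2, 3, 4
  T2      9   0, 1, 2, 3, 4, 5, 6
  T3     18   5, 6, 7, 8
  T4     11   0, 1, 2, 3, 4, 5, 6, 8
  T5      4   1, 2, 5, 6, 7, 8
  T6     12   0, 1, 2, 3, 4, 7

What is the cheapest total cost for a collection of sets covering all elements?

13

T1, T5 cover every element at cost 9 + 4 = 13.
Any cover uses at least 2 sets; among all covering selections none totals below 13.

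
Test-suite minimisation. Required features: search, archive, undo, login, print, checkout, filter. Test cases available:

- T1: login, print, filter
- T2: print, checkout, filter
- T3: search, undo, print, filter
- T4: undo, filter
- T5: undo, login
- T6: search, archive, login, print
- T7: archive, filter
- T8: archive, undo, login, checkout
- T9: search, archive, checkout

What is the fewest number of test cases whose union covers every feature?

T3, T8 together cover {search, archive, undo, login, print, checkout, filter} — every feature.
No single test case contains all 7 features, so 2 is optimal.

2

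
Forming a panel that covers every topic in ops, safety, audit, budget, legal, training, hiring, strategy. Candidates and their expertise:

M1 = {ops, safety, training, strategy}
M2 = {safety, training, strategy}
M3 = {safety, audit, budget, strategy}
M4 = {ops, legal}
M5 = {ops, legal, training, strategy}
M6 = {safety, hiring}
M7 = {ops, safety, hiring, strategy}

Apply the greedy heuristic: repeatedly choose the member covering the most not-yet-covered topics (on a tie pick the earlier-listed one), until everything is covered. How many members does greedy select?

Pick 1: M1 covers 4 new topics (ops, safety, training, strategy).
Pick 2: M3 covers 2 new topics (audit, budget).
Pick 3: M4 covers 1 new topics (legal).
Pick 4: M6 covers 1 new topics (hiring).
Greedy uses 4 members. (The true minimum is 3.)

4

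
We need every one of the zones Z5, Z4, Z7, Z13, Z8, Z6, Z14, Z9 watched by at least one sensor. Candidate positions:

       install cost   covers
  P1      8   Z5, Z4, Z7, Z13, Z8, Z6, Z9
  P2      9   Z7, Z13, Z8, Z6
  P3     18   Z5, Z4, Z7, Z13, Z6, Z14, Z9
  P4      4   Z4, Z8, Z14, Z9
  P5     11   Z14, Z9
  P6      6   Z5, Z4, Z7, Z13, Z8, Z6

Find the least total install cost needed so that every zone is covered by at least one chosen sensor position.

P4, P6 cover every zone at install cost 4 + 6 = 10.
Any cover uses at least 2 sensor positions; among all covering selections none totals below 10.

10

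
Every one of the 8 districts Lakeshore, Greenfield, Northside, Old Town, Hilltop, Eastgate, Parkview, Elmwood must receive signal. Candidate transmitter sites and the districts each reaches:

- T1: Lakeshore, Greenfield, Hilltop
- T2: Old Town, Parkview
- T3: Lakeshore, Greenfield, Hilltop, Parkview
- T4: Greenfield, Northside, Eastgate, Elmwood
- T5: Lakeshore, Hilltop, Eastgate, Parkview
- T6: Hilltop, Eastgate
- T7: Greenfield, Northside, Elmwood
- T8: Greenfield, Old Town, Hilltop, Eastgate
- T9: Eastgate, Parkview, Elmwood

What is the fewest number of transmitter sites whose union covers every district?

3

T1, T2, T4 together cover {Lakeshore, Greenfield, Northside, Old Town, Hilltop, Eastgate, Parkview, Elmwood} — every district.
No 2 of the 9 transmitter sites cover everything (all 36 pairs fall short), so 3 is minimum.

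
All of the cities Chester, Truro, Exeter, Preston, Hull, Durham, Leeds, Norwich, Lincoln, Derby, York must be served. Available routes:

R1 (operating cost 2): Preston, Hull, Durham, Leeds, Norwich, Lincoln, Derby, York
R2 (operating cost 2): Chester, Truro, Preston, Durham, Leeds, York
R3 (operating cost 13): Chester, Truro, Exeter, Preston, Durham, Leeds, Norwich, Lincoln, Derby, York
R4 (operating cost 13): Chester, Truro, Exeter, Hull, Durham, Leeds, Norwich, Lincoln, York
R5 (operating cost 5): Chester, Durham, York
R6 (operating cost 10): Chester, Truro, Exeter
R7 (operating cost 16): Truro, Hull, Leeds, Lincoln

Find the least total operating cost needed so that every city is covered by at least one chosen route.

R1, R6 cover every city at operating cost 2 + 10 = 12.
Any cover uses at least 2 routes; among all covering selections none totals below 12.
Greedy by coverage-per-operating cost would pick R1, R2, R6 for 14 — worse than the optimum 12.

12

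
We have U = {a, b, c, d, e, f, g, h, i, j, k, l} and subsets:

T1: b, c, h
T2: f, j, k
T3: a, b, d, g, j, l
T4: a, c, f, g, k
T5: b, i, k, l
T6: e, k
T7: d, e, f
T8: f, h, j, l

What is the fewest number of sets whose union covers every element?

T1, T3, T5, T7 together cover {a, b, c, d, e, f, g, h, i, j, k, l} — every element.
No 3 of the 8 sets cover everything (all 56 triples fall short), so 4 is minimum.
Greedy (largest uncovered first) would take T3, T4, T1, T5, T6 — 5 sets — but 4 suffice.

4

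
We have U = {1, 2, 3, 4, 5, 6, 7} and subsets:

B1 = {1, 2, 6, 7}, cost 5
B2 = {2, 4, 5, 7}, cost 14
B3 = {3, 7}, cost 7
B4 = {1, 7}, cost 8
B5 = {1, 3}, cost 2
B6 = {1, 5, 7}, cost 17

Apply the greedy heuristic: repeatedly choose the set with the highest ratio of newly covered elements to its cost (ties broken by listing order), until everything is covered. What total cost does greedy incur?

Pick 1: B5 adds 2 new (1, 3) at cost 2 (ratio 2/2).
Pick 2: B1 adds 3 new (2, 6, 7) at cost 5 (ratio 3/5).
Pick 3: B2 adds 2 new (4, 5) at cost 14 (ratio 2/14).
Greedy total cost: 2 + 5 + 14 = 21.

21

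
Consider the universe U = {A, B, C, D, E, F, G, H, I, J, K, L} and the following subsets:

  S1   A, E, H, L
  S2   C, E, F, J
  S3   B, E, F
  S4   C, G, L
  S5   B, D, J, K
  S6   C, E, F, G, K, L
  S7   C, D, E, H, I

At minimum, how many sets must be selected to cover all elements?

4

S1, S5, S6, S7 together cover {A, B, C, D, E, F, G, H, I, J, K, L} — every element.
No 3 of the 7 sets cover everything (all 35 triples fall short), so 4 is minimum.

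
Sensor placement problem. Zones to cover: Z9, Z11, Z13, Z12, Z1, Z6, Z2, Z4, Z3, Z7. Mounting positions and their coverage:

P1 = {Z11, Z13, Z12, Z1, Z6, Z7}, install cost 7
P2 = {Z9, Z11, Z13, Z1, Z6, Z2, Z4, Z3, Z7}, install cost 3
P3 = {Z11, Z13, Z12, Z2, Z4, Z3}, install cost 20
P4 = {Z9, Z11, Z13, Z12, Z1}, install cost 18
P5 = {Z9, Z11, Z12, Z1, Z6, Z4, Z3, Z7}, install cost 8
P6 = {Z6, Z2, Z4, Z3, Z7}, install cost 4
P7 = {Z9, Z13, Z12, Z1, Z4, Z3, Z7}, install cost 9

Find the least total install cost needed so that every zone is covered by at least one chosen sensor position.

10

P1, P2 cover every zone at install cost 7 + 3 = 10.
Any cover uses at least 2 sensor positions; among all covering selections none totals below 10.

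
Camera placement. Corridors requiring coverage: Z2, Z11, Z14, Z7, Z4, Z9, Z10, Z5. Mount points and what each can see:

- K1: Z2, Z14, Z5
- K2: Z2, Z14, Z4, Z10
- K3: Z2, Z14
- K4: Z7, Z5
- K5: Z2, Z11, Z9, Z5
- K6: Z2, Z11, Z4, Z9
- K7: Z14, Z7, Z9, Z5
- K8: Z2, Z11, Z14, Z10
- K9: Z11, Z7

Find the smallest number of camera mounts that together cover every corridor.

3

K2, K4, K5 together cover {Z2, Z11, Z14, Z7, Z4, Z9, Z10, Z5} — every corridor.
No 2 of the 9 camera mounts cover everything (all 36 pairs fall short), so 3 is minimum.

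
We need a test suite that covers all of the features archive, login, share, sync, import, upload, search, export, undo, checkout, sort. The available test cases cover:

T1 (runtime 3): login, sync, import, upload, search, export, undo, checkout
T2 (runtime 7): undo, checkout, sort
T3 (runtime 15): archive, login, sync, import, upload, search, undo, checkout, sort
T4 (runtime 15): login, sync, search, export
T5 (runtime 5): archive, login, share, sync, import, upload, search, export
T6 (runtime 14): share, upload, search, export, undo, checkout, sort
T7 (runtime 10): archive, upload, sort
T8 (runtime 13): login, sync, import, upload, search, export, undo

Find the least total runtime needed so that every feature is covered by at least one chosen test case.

12

T2, T5 cover every feature at runtime 7 + 5 = 12.
Any cover uses at least 2 test cases; among all covering selections none totals below 12.
Greedy by coverage-per-runtime would pick T1, T5, T2 for 15 — worse than the optimum 12.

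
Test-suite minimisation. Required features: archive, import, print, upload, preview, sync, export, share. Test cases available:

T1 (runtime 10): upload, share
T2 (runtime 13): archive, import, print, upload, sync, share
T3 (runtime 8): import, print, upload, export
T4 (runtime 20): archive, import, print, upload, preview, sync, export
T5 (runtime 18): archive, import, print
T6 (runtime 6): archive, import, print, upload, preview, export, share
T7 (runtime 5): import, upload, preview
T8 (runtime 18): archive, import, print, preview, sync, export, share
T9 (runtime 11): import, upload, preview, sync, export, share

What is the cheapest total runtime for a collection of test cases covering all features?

17

T6, T9 cover every feature at runtime 6 + 11 = 17.
Any cover uses at least 2 test cases; among all covering selections none totals below 17.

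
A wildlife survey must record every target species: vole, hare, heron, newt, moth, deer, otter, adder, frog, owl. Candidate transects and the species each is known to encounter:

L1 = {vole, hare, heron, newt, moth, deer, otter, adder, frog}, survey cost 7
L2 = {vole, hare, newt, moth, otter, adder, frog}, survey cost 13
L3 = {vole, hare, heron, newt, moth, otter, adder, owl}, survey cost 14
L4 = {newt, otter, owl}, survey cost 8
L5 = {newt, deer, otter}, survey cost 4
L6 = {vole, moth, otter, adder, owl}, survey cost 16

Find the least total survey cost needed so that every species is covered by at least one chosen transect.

15

L1, L4 cover every species at survey cost 7 + 8 = 15.
Any cover uses at least 2 transects; among all covering selections none totals below 15.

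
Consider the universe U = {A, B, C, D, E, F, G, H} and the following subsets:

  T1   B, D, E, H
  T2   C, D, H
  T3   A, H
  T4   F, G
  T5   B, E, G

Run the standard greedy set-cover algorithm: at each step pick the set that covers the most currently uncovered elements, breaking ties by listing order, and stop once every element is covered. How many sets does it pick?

Pick 1: T1 covers 4 new elements (B, D, E, H).
Pick 2: T4 covers 2 new elements (F, G).
Pick 3: T2 covers 1 new elements (C).
Pick 4: T3 covers 1 new elements (A).
Greedy uses 4 sets.

4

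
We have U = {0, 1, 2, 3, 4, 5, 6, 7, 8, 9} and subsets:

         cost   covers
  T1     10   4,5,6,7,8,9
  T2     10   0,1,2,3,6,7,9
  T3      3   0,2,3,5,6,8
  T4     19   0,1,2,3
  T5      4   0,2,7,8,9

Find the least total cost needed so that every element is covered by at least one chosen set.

20

T1, T2 cover every element at cost 10 + 10 = 20.
Any cover uses at least 2 sets; among all covering selections none totals below 20.
Greedy by coverage-per-cost would pick T3, T5, T1, T2 for 27 — worse than the optimum 20.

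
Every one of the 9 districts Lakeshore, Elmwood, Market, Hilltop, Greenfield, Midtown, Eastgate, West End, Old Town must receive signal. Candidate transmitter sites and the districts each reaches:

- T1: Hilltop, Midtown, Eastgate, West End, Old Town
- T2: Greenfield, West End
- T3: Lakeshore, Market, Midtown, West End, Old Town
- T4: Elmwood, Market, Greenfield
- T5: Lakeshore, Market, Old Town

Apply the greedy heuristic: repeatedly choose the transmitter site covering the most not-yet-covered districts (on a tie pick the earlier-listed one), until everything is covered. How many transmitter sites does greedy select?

3

Pick 1: T1 covers 5 new districts (Hilltop, Midtown, Eastgate, West End, Old Town).
Pick 2: T4 covers 3 new districts (Elmwood, Market, Greenfield).
Pick 3: T3 covers 1 new districts (Lakeshore).
Greedy uses 3 transmitter sites.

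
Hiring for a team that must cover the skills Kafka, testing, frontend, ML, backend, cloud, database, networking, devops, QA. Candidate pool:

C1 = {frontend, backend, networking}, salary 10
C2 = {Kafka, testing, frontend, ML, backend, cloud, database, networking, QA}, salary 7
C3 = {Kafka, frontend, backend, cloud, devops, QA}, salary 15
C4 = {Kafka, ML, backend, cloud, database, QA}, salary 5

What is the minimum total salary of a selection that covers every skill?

C2, C3 cover every skill at salary 7 + 15 = 22.
Any cover uses at least 2 candidates; among all covering selections none totals below 22.

22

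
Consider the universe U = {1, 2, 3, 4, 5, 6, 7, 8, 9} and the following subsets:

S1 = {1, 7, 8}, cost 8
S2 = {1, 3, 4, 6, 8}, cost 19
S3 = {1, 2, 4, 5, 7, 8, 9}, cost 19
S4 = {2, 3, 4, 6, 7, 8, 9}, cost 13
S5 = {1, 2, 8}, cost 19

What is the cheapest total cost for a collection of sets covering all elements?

S3, S4 cover every element at cost 19 + 13 = 32.
Any cover uses at least 2 sets; among all covering selections none totals below 32.
Greedy by coverage-per-cost would pick S4, S1, S3 for 40 — worse than the optimum 32.

32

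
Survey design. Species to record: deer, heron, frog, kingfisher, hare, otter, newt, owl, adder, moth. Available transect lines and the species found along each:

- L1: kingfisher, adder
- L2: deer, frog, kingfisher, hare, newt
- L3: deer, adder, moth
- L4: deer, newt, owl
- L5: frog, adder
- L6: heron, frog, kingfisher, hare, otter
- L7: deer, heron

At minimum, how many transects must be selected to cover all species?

L3, L4, L6 together cover {deer, heron, frog, kingfisher, hare, otter, newt, owl, adder, moth} — every species.
No 2 of the 7 transects cover everything (all 21 pairs fall short), so 3 is minimum.
Greedy (largest uncovered first) would take L2, L3, L6, L4 — 4 transects — but 3 suffice.

3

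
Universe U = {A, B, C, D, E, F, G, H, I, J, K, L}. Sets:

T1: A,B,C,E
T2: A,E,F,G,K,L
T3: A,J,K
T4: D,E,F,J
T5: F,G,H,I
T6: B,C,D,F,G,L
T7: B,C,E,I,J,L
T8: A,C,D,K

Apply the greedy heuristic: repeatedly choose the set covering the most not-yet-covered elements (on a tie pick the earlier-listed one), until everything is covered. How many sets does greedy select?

4

Pick 1: T2 covers 6 new elements (A, E, F, G, K, L).
Pick 2: T7 covers 4 new elements (B, C, I, J).
Pick 3: T4 covers 1 new elements (D).
Pick 4: T5 covers 1 new elements (H).
Greedy uses 4 sets. (The true minimum is 3.)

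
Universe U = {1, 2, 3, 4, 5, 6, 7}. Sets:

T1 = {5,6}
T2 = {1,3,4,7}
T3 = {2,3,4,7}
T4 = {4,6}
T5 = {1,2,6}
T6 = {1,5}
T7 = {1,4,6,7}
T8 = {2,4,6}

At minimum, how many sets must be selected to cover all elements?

T1, T2, T3 together cover {1, 2, 3, 4, 5, 6, 7} — every element.
No 2 of the 8 sets cover everything (all 28 pairs fall short), so 3 is minimum.

3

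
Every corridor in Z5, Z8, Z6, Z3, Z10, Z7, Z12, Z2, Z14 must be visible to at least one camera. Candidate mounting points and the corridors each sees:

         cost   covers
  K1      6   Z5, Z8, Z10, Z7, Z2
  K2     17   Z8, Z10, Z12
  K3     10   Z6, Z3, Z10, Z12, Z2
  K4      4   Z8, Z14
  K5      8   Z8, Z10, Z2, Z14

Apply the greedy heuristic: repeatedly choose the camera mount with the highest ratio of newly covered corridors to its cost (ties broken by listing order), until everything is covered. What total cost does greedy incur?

Pick 1: K1 adds 5 new (Z5, Z8, Z10, Z7, Z2) at cost 6 (ratio 5/6).
Pick 2: K3 adds 3 new (Z6, Z3, Z12) at cost 10 (ratio 3/10).
Pick 3: K4 adds 1 new (Z14) at cost 4 (ratio 1/4).
Greedy total cost: 6 + 10 + 4 = 20.

20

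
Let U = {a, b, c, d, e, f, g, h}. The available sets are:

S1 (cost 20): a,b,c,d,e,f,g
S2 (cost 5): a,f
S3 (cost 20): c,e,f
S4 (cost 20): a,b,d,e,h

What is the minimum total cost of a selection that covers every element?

S1, S4 cover every element at cost 20 + 20 = 40.
Any cover uses at least 2 sets; among all covering selections none totals below 40.
Greedy by coverage-per-cost would pick S2, S1, S4 for 45 — worse than the optimum 40.

40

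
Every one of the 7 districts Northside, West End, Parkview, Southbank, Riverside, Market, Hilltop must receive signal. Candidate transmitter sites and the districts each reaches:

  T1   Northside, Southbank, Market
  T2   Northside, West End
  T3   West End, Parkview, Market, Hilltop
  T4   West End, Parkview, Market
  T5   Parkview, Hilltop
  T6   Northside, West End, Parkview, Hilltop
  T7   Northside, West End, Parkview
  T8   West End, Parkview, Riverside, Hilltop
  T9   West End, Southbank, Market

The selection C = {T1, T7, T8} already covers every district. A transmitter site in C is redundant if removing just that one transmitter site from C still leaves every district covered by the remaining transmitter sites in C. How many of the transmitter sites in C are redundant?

1

Drop T1: Southbank, Market uncovered — not redundant.
Drop T7: the rest still cover every district — redundant.
Drop T8: Riverside, Hilltop uncovered — not redundant.
1 redundant: T7.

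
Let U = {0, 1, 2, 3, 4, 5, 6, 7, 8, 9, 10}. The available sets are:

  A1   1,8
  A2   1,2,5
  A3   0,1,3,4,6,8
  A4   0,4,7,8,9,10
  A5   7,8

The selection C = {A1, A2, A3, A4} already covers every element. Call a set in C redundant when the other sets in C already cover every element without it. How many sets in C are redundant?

1

Drop A1: the rest still cover every element — redundant.
Drop A2: 2, 5 uncovered — not redundant.
Drop A3: 3, 6 uncovered — not redundant.
Drop A4: 7, 9, 10 uncovered — not redundant.
1 redundant: A1.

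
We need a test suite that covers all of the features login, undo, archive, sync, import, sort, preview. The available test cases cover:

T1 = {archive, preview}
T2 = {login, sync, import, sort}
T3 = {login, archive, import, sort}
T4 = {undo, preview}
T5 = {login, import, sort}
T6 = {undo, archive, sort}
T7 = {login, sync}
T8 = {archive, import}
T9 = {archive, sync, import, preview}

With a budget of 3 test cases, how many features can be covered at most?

Choosing T1, T2, T4 covers {login, undo, archive, sync, import, sort, preview} — 7 features.
That is all 7 features.

7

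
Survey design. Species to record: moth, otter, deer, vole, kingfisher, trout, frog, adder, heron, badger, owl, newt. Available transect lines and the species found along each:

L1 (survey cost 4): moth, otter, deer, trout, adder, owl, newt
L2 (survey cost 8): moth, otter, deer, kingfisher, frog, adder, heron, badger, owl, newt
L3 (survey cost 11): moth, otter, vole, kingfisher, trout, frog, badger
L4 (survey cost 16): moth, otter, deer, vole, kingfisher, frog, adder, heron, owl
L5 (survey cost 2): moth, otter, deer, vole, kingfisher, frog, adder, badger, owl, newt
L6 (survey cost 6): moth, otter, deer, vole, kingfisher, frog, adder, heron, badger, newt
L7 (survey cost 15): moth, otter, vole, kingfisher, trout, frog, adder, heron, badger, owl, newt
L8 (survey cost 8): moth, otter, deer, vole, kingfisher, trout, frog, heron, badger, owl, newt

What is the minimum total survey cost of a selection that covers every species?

L1, L6 cover every species at survey cost 4 + 6 = 10.
Any cover uses at least 2 transects; among all covering selections none totals below 10.
Greedy by coverage-per-survey cost would pick L5, L1, L6 for 12 — worse than the optimum 10.

10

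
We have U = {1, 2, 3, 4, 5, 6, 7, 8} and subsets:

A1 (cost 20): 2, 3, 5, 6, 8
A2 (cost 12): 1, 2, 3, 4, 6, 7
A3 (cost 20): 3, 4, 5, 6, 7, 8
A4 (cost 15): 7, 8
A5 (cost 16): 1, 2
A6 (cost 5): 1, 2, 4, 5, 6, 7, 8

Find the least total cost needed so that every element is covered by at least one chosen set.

17

A2, A6 cover every element at cost 12 + 5 = 17.
Any cover uses at least 2 sets; among all covering selections none totals below 17.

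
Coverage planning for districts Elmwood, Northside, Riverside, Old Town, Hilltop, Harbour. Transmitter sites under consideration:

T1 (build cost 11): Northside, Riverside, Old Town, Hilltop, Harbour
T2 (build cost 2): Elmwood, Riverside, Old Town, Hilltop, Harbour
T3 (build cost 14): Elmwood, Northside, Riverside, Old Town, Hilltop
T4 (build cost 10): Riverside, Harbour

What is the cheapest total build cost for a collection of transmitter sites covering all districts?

T1, T2 cover every district at build cost 11 + 2 = 13.
Any cover uses at least 2 transmitter sites; among all covering selections none totals below 13.

13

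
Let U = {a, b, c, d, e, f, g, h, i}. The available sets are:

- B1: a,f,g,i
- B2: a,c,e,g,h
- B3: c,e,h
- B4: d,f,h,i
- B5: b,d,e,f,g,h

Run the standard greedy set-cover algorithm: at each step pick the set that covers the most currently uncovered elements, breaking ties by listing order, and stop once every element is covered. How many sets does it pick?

3

Pick 1: B5 covers 6 new elements (b, d, e, f, g, h).
Pick 2: B1 covers 2 new elements (a, i).
Pick 3: B2 covers 1 new elements (c).
Greedy uses 3 sets.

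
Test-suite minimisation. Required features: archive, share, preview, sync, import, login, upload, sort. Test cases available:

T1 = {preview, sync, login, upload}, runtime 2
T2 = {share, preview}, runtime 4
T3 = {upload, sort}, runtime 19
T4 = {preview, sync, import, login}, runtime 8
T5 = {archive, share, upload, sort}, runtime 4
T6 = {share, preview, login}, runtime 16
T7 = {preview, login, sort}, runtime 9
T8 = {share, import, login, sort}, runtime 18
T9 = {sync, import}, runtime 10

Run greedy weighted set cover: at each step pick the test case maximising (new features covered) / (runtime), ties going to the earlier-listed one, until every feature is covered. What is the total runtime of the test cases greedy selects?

Pick 1: T1 adds 4 new (preview, sync, login, upload) at runtime 2 (ratio 4/2).
Pick 2: T5 adds 3 new (archive, share, sort) at runtime 4 (ratio 3/4).
Pick 3: T4 adds 1 new (import) at runtime 8 (ratio 1/8).
Greedy total runtime: 2 + 4 + 8 = 14. (The true optimum is 12, so greedy overshoots here.)

14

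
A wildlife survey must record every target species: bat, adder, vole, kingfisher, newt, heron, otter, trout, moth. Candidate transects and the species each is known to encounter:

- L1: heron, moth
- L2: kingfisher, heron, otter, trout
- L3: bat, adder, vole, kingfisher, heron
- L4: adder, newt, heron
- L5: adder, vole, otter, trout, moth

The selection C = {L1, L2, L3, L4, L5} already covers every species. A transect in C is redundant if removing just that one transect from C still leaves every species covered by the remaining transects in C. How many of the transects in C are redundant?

3

Drop L1: the rest still cover every species — redundant.
Drop L2: the rest still cover every species — redundant.
Drop L3: bat uncovered — not redundant.
Drop L4: newt uncovered — not redundant.
Drop L5: the rest still cover every species — redundant.
3 redundant: L1, L2, L5.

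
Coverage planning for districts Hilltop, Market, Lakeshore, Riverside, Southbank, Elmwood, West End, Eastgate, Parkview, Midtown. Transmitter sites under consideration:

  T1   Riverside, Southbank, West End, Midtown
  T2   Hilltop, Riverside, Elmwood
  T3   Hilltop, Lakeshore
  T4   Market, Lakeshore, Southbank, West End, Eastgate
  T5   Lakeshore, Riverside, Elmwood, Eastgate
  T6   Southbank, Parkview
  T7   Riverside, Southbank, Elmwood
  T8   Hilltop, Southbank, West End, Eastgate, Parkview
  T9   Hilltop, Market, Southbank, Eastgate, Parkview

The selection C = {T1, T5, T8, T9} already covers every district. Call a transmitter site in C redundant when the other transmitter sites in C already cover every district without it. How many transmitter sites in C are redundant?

Drop T1: Midtown uncovered — not redundant.
Drop T5: Lakeshore, Elmwood uncovered — not redundant.
Drop T8: the rest still cover every district — redundant.
Drop T9: Market uncovered — not redundant.
1 redundant: T8.

1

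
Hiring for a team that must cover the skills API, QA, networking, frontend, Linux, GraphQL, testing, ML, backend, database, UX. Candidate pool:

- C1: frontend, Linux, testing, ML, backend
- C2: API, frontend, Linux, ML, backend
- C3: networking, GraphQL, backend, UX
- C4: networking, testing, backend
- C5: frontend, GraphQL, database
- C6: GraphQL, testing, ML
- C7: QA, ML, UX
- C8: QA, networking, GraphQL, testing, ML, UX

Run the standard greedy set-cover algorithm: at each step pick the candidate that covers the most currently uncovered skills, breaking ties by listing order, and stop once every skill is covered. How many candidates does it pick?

Pick 1: C8 covers 6 new skills (QA, networking, GraphQL, testing, ML, UX).
Pick 2: C2 covers 4 new skills (API, frontend, Linux, backend).
Pick 3: C5 covers 1 new skills (database).
Greedy uses 3 candidates.

3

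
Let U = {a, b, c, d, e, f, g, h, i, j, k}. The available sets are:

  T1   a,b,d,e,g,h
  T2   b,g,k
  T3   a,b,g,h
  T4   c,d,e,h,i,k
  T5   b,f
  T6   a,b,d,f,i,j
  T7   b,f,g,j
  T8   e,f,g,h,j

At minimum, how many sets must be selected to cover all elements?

T1, T4, T6 together cover {a, b, c, d, e, f, g, h, i, j, k} — every element.
No 2 of the 8 sets cover everything (all 28 pairs fall short), so 3 is minimum.

3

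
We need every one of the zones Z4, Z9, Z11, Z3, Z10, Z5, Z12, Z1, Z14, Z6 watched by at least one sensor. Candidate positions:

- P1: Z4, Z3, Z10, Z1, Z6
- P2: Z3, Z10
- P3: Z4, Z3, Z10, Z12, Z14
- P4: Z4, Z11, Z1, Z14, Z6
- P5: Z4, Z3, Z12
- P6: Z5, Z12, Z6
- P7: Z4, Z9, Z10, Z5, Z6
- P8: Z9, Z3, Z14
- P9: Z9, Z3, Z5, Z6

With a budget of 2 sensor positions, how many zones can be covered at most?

8

Choosing P3, P4 covers {Z4, Z11, Z3, Z10, Z12, Z1, Z14, Z6} — 8 zones.
No choice of 2 sensor positions does better; here Z9, Z5 are left uncovered.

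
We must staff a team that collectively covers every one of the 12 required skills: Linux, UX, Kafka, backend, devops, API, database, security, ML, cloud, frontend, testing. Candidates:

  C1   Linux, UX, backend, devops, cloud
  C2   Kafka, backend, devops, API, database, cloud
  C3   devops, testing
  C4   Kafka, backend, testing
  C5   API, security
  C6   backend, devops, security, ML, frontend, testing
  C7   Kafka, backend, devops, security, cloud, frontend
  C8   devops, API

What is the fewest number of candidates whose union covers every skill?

3

C1, C2, C6 together cover {Linux, UX, Kafka, backend, devops, API, database, security, ML, cloud, frontend, testing} — every skill.
No 2 of the 8 candidates cover everything (all 28 pairs fall short), so 3 is minimum.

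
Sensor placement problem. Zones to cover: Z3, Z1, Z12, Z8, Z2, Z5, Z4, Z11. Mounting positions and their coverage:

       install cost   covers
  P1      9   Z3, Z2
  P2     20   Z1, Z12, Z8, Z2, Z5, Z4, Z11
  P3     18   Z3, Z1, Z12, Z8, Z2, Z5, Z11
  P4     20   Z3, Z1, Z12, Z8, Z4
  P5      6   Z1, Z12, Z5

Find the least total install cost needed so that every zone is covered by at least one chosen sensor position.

P1, P2 cover every zone at install cost 9 + 20 = 29.
Any cover uses at least 2 sensor positions; among all covering selections none totals below 29.
Greedy by coverage-per-install cost would pick P5, P1, P2 for 35 — worse than the optimum 29.

29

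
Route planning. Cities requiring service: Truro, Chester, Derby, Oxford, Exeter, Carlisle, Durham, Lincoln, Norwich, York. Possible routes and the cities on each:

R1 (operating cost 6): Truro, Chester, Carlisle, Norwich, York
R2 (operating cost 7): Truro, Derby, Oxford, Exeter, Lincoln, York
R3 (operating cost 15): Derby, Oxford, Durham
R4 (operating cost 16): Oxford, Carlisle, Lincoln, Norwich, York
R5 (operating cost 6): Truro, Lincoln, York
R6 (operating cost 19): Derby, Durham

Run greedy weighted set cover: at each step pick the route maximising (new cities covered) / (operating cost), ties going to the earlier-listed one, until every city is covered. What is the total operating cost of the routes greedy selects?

Pick 1: R2 adds 6 new (Truro, Derby, Oxford, Exeter, Lincoln, York) at operating cost 7 (ratio 6/7).
Pick 2: R1 adds 3 new (Chester, Carlisle, Norwich) at operating cost 6 (ratio 3/6).
Pick 3: R3 adds 1 new (Durham) at operating cost 15 (ratio 1/15).
Greedy total operating cost: 7 + 6 + 15 = 28.

28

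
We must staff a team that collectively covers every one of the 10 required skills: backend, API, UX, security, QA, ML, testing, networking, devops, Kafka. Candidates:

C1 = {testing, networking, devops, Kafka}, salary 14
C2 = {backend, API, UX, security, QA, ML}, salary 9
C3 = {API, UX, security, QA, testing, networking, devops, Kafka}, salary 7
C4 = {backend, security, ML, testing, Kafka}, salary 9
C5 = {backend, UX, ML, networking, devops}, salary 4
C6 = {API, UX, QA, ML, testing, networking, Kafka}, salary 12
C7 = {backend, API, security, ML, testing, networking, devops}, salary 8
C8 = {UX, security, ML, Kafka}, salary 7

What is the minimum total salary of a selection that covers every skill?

11

C3, C5 cover every skill at salary 7 + 4 = 11.
Any cover uses at least 2 candidates; among all covering selections none totals below 11.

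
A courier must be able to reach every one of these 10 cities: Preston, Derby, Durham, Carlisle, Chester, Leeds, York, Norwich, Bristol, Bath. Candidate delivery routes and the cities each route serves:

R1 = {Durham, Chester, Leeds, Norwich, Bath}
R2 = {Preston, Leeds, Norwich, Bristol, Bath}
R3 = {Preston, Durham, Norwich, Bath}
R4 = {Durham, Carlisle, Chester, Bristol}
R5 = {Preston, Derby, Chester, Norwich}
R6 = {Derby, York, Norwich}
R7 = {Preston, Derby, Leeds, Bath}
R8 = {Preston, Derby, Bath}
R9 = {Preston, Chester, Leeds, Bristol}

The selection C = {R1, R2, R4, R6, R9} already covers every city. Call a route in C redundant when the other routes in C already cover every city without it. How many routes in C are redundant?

3

Drop R1: the rest still cover every city — redundant.
Drop R2: the rest still cover every city — redundant.
Drop R4: Carlisle uncovered — not redundant.
Drop R6: Derby, York uncovered — not redundant.
Drop R9: the rest still cover every city — redundant.
3 redundant: R1, R2, R9.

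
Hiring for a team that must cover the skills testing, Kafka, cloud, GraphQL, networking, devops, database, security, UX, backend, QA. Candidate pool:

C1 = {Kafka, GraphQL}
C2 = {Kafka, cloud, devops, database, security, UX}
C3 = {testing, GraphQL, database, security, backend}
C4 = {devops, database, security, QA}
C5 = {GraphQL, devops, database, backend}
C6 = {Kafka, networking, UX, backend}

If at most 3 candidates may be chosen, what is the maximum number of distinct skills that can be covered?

10

Choosing C2, C3, C4 covers {testing, Kafka, cloud, GraphQL, devops, database, security, UX, backend, QA} — 10 skills.
No choice of 3 candidates does better; here networking is left uncovered.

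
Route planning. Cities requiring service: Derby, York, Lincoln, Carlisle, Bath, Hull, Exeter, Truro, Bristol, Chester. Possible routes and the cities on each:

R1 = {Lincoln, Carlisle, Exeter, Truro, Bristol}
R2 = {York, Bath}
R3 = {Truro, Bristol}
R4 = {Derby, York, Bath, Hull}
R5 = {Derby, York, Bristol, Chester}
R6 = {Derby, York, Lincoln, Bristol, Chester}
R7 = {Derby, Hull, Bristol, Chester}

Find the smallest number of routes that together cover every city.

3

R1, R2, R7 together cover {Derby, York, Lincoln, Carlisle, Bath, Hull, Exeter, Truro, Bristol, Chester} — every city.
No 2 of the 7 routes cover everything (all 21 pairs fall short), so 3 is minimum.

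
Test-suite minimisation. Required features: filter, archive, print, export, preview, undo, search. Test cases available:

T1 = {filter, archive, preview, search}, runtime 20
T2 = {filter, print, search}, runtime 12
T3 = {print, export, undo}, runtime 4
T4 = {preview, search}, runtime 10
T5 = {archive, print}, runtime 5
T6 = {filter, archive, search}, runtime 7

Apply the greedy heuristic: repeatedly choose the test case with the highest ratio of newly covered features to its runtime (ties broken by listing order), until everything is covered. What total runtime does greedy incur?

Pick 1: T3 adds 3 new (print, export, undo) at runtime 4 (ratio 3/4).
Pick 2: T6 adds 3 new (filter, archive, search) at runtime 7 (ratio 3/7).
Pick 3: T4 adds 1 new (preview) at runtime 10 (ratio 1/10).
Greedy total runtime: 4 + 7 + 10 = 21.

21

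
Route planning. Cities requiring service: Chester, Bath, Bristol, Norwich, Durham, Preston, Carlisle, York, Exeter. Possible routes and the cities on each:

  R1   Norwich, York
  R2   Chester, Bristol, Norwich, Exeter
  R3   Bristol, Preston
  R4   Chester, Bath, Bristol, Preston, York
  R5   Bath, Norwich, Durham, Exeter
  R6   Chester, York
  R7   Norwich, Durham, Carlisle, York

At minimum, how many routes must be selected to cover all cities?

3

R2, R4, R7 together cover {Chester, Bath, Bristol, Norwich, Durham, Preston, Carlisle, York, Exeter} — every city.
No 2 of the 7 routes cover everything (all 21 pairs fall short), so 3 is minimum.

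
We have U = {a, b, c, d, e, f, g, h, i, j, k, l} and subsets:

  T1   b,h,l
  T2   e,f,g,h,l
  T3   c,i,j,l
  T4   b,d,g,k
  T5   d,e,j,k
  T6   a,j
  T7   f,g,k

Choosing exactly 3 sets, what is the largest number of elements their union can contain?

11

Choosing T2, T3, T4 covers {b, c, d, e, f, g, h, i, j, k, l} — 11 elements.
No choice of 3 sets does better; here a is left uncovered.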